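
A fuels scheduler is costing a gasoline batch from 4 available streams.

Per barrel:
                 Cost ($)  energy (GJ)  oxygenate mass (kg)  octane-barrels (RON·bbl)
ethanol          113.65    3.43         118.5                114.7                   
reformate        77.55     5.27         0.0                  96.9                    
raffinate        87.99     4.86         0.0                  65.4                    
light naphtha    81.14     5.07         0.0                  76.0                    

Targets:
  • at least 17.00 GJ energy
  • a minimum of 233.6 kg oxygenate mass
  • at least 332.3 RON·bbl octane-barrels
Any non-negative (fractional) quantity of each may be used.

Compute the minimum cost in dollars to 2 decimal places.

$374.70

This is a linear program. Let x1 = barrels of ethanol, x2 = barrels of reformate, x3 = barrels of raffinate, x4 = barrels of light naphtha.
Minimize 113.65x1 + 77.55x2 + 87.99x3 + 81.14x4 s.t.:
  3.43x1 + 5.27x2 + 4.86x3 + 5.07x4 ≥ 17   (energy)
  118.5x1 ≥ 233.6   (oxygenate mass)
  114.7x1 + 96.9x2 + 65.4x3 + 76x4 ≥ 332.3   (octane-barrels)
  x1, x2, x3, x4 ≥ 0.
The optimal basis is {ethanol, reformate}; raffinate, light naphtha drop out. The energy and oxygenate mass requirements are met with equality.
Solving gives x1 = 1.9713, x2 = 1.9428.
Cost = 113.65·1.9713 + 77.55·1.9428 = 374.7024.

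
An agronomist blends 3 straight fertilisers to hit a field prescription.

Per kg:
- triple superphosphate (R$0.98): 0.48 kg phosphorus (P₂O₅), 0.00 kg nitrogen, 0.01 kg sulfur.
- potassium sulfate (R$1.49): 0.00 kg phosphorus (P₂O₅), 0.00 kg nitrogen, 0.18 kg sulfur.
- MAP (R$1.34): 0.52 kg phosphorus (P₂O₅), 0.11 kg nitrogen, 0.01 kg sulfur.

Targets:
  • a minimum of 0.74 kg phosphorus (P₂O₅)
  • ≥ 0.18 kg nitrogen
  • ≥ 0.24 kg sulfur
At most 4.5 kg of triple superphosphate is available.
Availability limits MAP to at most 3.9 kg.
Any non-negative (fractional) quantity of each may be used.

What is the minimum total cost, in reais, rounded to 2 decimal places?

R$4.04

Set it up as a linear program. Let x1 = kg of triple superphosphate, x2 = kg of potassium sulfate, x3 = kg of MAP.
min 0.98x1 + 1.49x2 + 1.34x3 s.t.:
  0.48x1 + 0.52x3 ≥ 0.74   (phosphorus (P₂O₅))
  0.11x3 ≥ 0.18   (nitrogen)
  0.01x1 + 0.18x2 + 0.01x3 ≥ 0.24   (sulfur)
  x1 ≤ 4.5
  x3 ≤ 3.9
  x1, x2, x3 ≥ 0.
At the optimum only potassium sulfate, MAP are positive (triple superphosphate = 0). The nitrogen and sulfur requirements are met with equality.
Solving gives x2 = 1.242, x3 = 1.636.
Objective = 1.49·1.242 + 1.34·1.636 = 4.0428.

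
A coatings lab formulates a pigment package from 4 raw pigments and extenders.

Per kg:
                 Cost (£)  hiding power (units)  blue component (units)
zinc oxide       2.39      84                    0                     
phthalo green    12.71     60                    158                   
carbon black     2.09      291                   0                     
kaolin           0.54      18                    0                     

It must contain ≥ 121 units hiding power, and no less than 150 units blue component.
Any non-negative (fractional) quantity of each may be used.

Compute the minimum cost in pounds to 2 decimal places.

Let x1 = kg of zinc oxide, x2 = kg of phthalo green, x3 = kg of carbon black, x4 = kg of kaolin.
min 2.39x1 + 12.71x2 + 2.09x3 + 0.54x4 subject to:
  84x1 + 60x2 + 291x3 + 18x4 ≥ 121   (hiding power)
  158x2 ≥ 150   (blue component)
  x1, x2, x3, x4 ≥ 0.
The optimal basis is {phthalo green, carbon black}; zinc oxide, kaolin drop out. There the hiding power and blue component constraints are tight.
Optimal quantities: phthalo green = 0.9494 kg, carbon black = 0.2201 kg.
Objective = 12.71·0.9494 + 2.09·0.2201 = 12.5269.

£12.53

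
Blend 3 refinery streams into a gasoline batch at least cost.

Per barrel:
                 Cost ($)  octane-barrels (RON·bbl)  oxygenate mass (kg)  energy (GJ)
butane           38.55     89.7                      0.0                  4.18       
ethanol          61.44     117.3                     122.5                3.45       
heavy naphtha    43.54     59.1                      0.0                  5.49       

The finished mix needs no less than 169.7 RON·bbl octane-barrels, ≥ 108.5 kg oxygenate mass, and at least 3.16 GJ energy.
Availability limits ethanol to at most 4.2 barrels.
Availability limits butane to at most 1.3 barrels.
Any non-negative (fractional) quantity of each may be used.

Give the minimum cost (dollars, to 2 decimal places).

Let x1 = barrels of butane, x2 = barrels of ethanol, x3 = barrels of heavy naphtha.
Minimise 38.55x1 + 61.44x2 + 43.54x3 s.t.:
  89.7x1 + 117.3x2 + 59.1x3 ≥ 169.7   (octane-barrels)
  122.5x2 ≥ 108.5   (oxygenate mass)
  4.18x1 + 3.45x2 + 5.49x3 ≥ 3.16   (energy)
  x2 ≤ 4.2
  x1 ≤ 1.3
  x1, x2, x3 ≥ 0.
The cheapest feasible vertex uses only butane, ethanol; heavy naphtha is not used. There the octane-barrels and oxygenate mass constraints are tight.
That vertex is x1 = 0.7336, x2 = 0.8857.
Total cost: 38.55·0.7336 + 61.44·0.8857 = 82.6977.

$82.70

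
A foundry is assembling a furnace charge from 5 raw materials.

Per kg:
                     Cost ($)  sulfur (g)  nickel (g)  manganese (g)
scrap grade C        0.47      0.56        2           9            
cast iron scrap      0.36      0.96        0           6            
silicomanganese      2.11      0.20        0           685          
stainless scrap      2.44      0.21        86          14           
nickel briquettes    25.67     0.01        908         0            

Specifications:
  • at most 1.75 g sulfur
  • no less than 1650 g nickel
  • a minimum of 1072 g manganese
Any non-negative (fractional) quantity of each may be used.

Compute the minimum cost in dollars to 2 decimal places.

Let x1 = kg of scrap grade C, x2 = kg of cast iron scrap, x3 = kg of silicomanganese, x4 = kg of stainless scrap, x5 = kg of nickel briquettes.
min 0.47x1 + 0.36x2 + 2.11x3 + 2.44x4 + 25.67x5 subject to:
  0.56x1 + 0.96x2 + 0.2x3 + 0.21x4 + 0.01x5 ≤ 1.75   (sulfur)
  2x1 + 86x4 + 908x5 ≥ 1650   (nickel)
  9x1 + 6x2 + 685x3 + 14x4 ≥ 1072   (manganese)
  x1, x2, x3, x4, x5 ≥ 0.
The optimal basis is {silicomanganese, stainless scrap, nickel briquettes}; scrap grade C, cast iron scrap drop out. Binding constraints: sulfur, nickel, manganese.
Solving gives x3 = 1.4235, x4 = 6.9223, x5 = 1.1615.
Cost = 2.11·1.4235 + 2.44·6.9223 + 25.67·1.1615 = 49.7097.

$49.71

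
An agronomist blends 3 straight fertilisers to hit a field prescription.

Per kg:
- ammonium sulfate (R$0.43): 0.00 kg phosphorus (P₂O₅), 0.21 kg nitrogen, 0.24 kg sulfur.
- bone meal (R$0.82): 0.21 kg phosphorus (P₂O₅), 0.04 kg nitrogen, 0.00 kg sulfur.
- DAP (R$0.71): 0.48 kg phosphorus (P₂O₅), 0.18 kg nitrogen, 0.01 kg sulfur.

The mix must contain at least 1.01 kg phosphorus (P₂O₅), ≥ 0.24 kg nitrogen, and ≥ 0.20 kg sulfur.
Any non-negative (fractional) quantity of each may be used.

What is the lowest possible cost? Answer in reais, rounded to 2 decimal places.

R$1.81

Treat it as an LP. Let x1 = kg of ammonium sulfate, x2 = kg of bone meal, x3 = kg of DAP.
Minimize 0.43x1 + 0.82x2 + 0.71x3 with:
  0.21x2 + 0.48x3 ≥ 1.01   (phosphorus (P₂O₅))
  0.21x1 + 0.04x2 + 0.18x3 ≥ 0.24   (nitrogen)
  0.24x1 + 0.01x3 ≥ 0.2   (sulfur)
  x1, x2, x3 ≥ 0.
The cheapest feasible vertex uses only ammonium sulfate, DAP; bone meal is not used. The phosphorus (P₂O₅) and sulfur requirements are met with equality.
Solving gives x1 = 0.7457, x3 = 2.104.
Hence cost = 0.43·0.7457 + 0.71·2.104 = R$1.8145.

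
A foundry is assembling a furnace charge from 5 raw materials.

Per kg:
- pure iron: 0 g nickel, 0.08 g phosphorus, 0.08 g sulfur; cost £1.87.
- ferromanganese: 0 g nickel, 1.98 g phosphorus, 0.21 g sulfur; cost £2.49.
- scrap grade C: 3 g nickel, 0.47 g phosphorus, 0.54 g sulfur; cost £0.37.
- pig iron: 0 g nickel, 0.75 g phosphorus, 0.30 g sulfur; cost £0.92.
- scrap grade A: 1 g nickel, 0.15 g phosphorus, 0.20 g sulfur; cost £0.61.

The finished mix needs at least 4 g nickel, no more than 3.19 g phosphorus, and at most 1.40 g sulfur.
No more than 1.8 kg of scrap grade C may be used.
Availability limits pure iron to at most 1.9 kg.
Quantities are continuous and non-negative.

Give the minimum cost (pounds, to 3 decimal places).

Let x1 = kg of pure iron, x2 = kg of ferromanganese, x3 = kg of scrap grade C, x4 = kg of pig iron, x5 = kg of scrap grade A.
Minimize 1.87x1 + 2.49x2 + 0.37x3 + 0.92x4 + 0.61x5 with:
  3x3 + 1x5 ≥ 4   (nickel)
  0.08x1 + 1.98x2 + 0.47x3 + 0.75x4 + 0.15x5 ≤ 3.19   (phosphorus)
  0.08x1 + 0.21x2 + 0.54x3 + 0.3x4 + 0.2x5 ≤ 1.4   (sulfur)
  x3 ≤ 1.8
  x1 ≤ 1.9
  x1, x2, x3, x4, x5 ≥ 0.
The minimum-cost mix takes nothing from pure iron, ferromanganese, pig iron, scrap grade A — only scrap grade C. The nickel requirement is met with equality.
Solving gives x3 = 1.333.
Cost = 0.37·1.333 = 0.49321.

£0.493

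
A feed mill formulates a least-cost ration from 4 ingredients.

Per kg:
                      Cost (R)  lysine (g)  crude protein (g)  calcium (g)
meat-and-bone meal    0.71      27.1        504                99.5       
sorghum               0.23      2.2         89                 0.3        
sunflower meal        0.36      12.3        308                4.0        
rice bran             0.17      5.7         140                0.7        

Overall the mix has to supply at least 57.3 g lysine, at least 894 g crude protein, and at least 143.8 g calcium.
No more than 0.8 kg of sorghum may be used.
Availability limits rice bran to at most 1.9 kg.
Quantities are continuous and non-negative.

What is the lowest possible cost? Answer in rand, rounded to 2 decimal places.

This is a linear program. Let x1 = kg of meat-and-bone meal, x2 = kg of sorghum, x3 = kg of sunflower meal, x4 = kg of rice bran.
min 0.71x1 + 0.23x2 + 0.36x3 + 0.17x4 s.t.:
  27.1x1 + 2.2x2 + 12.3x3 + 5.7x4 ≥ 57.3   (lysine)
  504x1 + 89x2 + 308x3 + 140x4 ≥ 894   (crude protein)
  99.5x1 + 0.3x2 + 4x3 + 0.7x4 ≥ 143.8   (calcium)
  x2 ≤ 0.8
  x4 ≤ 1.9
  x1, x2, x3, x4 ≥ 0.
The minimum-cost mix takes nothing from sorghum, sunflower meal, rice bran — only meat-and-bone meal. Binding constraint: lysine.
That vertex is x1 = 2.114.
Hence cost = 0.71·2.114 = R1.5009.

R1.50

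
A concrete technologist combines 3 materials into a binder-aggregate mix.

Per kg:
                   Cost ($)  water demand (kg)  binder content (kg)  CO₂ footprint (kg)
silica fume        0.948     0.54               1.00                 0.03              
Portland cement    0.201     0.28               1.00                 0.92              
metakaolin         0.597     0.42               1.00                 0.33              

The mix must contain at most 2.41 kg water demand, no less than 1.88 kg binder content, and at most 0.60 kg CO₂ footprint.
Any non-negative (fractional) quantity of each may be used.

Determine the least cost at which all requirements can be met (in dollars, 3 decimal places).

$1.146

Let x1 = kg of silica fume, x2 = kg of Portland cement, x3 = kg of metakaolin.
Minimize 0.948x1 + 0.201x2 + 0.597x3 subject to:
  0.54x1 + 0.28x2 + 0.42x3 ≤ 2.41   (water demand)
  1x1 + 1x2 + 1x3 ≥ 1.88   (binder content)
  0.03x1 + 0.92x2 + 0.33x3 ≤ 0.6   (CO₂ footprint)
  x1, x2, x3 ≥ 0.
The optimal basis is {silica fume, metakaolin}; Portland cement drops out. The binder content and CO₂ footprint requirements are met with equality.
Optimal quantities: silica fume = 0.068 kg, metakaolin = 1.812 kg.
Cost = 0.948·0.068 + 0.597·1.812 = 1.14623.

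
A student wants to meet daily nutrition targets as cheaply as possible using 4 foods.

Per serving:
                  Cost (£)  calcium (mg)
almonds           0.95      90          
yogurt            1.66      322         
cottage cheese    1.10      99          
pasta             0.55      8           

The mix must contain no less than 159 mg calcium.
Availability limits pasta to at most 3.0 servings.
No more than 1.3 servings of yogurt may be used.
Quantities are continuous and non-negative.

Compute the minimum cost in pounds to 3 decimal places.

£0.820

Let x1 = servings of almonds, x2 = servings of yogurt, x3 = servings of cottage cheese, x4 = servings of pasta.
Minimise 0.95x1 + 1.66x2 + 1.1x3 + 0.55x4 s.t.:
  90x1 + 322x2 + 99x3 + 8x4 ≥ 159   (calcium)
  x4 ≤ 3
  x2 ≤ 1.3
  x1, x2, x3, x4 ≥ 0.
The cheapest feasible vertex uses only yogurt; almonds, cottage cheese, pasta are not used. Binding constraint: calcium.
So yogurt = 0.4938 servings.
Cost = 1.66·0.4938 = 0.81971.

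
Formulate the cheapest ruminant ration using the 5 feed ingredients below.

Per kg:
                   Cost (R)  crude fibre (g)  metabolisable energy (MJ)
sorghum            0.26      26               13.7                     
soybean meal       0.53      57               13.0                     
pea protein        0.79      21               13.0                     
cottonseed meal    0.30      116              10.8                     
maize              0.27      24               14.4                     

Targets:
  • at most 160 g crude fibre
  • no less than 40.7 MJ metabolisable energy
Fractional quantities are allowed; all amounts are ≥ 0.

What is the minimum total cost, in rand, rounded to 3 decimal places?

Set it up as a linear program. Let x1 = kg of sorghum, x2 = kg of soybean meal, x3 = kg of pea protein, x4 = kg of cottonseed meal, x5 = kg of maize.
Minimise 0.26x1 + 0.53x2 + 0.79x3 + 0.3x4 + 0.27x5 with:
  26x1 + 57x2 + 21x3 + 116x4 + 24x5 ≤ 160   (crude fibre)
  13.7x1 + 13x2 + 13x3 + 10.8x4 + 14.4x5 ≥ 40.7   (metabolisable energy)
  x1, x2, x3, x4, x5 ≥ 0.
At the optimum only maize is positive (sorghum, soybean meal, pea protein, cottonseed meal = 0). Binding constraint: metabolisable energy.
Solving gives x5 = 2.826.
Hence cost = 0.27·2.826 = R0.76302.

R0.763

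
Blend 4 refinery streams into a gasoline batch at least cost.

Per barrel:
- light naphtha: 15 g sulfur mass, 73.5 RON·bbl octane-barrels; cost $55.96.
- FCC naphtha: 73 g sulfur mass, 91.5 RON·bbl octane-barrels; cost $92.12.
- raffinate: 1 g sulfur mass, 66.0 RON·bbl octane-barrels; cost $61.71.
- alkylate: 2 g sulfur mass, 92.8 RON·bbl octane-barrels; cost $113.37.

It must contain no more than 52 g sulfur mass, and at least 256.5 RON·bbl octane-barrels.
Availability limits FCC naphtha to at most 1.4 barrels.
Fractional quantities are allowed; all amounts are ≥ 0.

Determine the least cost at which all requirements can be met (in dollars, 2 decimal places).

Treat it as an LP. Let x1 = barrels of light naphtha, x2 = barrels of FCC naphtha, x3 = barrels of raffinate, x4 = barrels of alkylate.
Minimize 55.96x1 + 92.12x2 + 61.71x3 + 113.37x4 s.t.:
  15x1 + 73x2 + 1x3 + 2x4 ≤ 52   (sulfur mass)
  73.5x1 + 91.5x2 + 66x3 + 92.8x4 ≥ 256.5   (octane-barrels)
  x2 ≤ 1.4
  x1, x2, x3, x4 ≥ 0.
The optimal basis is {light naphtha, raffinate}; FCC naphtha, alkylate drop out. The sulfur mass and octane-barrels requirements are met with equality.
That vertex is x1 = 3.4648, x3 = 0.027823.
Hence cost = 55.96·3.4648 + 61.71·0.027823 = $195.6072.

$195.61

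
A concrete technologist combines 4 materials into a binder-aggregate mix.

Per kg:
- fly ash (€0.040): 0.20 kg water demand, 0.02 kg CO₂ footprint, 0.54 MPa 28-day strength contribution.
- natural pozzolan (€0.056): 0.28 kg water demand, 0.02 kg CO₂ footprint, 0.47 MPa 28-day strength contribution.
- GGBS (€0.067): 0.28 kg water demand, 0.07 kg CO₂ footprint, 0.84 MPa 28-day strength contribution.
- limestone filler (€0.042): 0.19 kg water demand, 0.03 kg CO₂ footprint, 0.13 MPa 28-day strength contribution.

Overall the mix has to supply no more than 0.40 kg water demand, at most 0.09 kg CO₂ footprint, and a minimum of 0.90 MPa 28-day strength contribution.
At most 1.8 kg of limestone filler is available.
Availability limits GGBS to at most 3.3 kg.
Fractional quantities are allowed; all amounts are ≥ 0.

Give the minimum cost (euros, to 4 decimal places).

Let x1 = kg of fly ash, x2 = kg of natural pozzolan, x3 = kg of GGBS, x4 = kg of limestone filler.
min 0.04x1 + 0.056x2 + 0.067x3 + 0.042x4 with:
  0.2x1 + 0.28x2 + 0.28x3 + 0.19x4 ≤ 0.4   (water demand)
  0.02x1 + 0.02x2 + 0.07x3 + 0.03x4 ≤ 0.09   (CO₂ footprint)
  0.54x1 + 0.47x2 + 0.84x3 + 0.13x4 ≥ 0.9   (28-day strength contribution)
  x4 ≤ 1.8
  x3 ≤ 3.3
  x1, x2, x3, x4 ≥ 0.
The cheapest feasible vertex uses only fly ash; natural pozzolan, GGBS, limestone filler are not used. The 28-day strength contribution requirement is met with equality.
Solving gives x1 = 1.667.
Cost = 0.04·1.667 = 0.066680.

€0.0667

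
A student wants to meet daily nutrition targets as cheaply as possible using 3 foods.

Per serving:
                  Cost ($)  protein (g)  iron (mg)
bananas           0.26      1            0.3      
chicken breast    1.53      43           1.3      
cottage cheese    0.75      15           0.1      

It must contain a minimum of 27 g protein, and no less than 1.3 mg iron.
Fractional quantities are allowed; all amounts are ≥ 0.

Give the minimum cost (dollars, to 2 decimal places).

Let x1 = servings of bananas, x2 = servings of chicken breast, x3 = servings of cottage cheese.
min 0.26x1 + 1.53x2 + 0.75x3 with:
  1x1 + 43x2 + 15x3 ≥ 27   (protein)
  0.3x1 + 1.3x2 + 0.1x3 ≥ 1.3   (iron)
  x1, x2, x3 ≥ 0.
The optimal basis is {bananas, chicken breast}; cottage cheese drops out. Binding constraints: protein and iron.
Solving gives x1 = 1.793, x2 = 0.5862.
Total cost: 0.26·1.793 + 1.53·0.5862 = 1.3631.

$1.36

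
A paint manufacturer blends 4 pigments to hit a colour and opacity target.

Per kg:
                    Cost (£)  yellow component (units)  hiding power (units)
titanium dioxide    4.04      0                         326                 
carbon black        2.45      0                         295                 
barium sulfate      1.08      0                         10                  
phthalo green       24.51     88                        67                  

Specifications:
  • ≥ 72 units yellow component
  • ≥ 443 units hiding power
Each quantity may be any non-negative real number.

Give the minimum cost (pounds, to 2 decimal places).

£23.28

Let x1 = kg of titanium dioxide, x2 = kg of carbon black, x3 = kg of barium sulfate, x4 = kg of phthalo green.
Minimise 4.04x1 + 2.45x2 + 1.08x3 + 24.51x4 with:
  88x4 ≥ 72   (yellow component)
  326x1 + 295x2 + 10x3 + 67x4 ≥ 443   (hiding power)
  x1, x2, x3, x4 ≥ 0.
The minimum-cost mix takes nothing from titanium dioxide, barium sulfate — only carbon black, phthalo green. Binding constraints: yellow component and hiding power.
Optimal quantities: carbon black = 1.316 kg, phthalo green = 0.8182 kg.
Hence cost = 2.45·1.316 + 24.51·0.8182 = £23.2783.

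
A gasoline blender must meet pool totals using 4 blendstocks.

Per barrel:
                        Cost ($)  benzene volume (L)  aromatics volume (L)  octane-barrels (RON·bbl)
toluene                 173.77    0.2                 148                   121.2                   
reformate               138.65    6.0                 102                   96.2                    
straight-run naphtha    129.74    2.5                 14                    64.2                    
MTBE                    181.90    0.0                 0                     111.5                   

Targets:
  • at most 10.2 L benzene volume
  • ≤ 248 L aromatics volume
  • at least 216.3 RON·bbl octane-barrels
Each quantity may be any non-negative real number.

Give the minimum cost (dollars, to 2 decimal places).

$310.87

Let x1 = barrels of toluene, x2 = barrels of reformate, x3 = barrels of straight-run naphtha, x4 = barrels of MTBE.
min 173.77x1 + 138.65x2 + 129.74x3 + 181.9x4 subject to:
  0.2x1 + 6x2 + 2.5x3 ≤ 10.2   (benzene volume)
  148x1 + 102x2 + 14x3 ≤ 248   (aromatics volume)
  121.2x1 + 96.2x2 + 64.2x3 + 111.5x4 ≥ 216.3   (octane-barrels)
  x1, x2, x3, x4 ≥ 0.
At the optimum only toluene, reformate are positive (straight-run naphtha, MTBE = 0). The aromatics volume and octane-barrels requirements are met with equality.
That vertex is x1 = 0.95723, x2 = 1.0424.
Total cost: 173.77·0.95723 + 138.65·1.0424 = 310.8666.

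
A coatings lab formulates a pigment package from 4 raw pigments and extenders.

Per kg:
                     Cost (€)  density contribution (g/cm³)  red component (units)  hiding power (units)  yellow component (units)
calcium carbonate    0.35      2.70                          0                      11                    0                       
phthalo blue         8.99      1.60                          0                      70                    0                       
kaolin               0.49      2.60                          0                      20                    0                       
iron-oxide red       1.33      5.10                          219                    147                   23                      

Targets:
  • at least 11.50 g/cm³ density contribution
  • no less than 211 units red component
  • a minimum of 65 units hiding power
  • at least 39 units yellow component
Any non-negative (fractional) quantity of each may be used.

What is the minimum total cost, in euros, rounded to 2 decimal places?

This is a linear program. Let x1 = kg of calcium carbonate, x2 = kg of phthalo blue, x3 = kg of kaolin, x4 = kg of iron-oxide red.
Minimize 0.35x1 + 8.99x2 + 0.49x3 + 1.33x4 subject to:
  2.7x1 + 1.6x2 + 2.6x3 + 5.1x4 ≥ 11.5   (density contribution)
  219x4 ≥ 211   (red component)
  11x1 + 70x2 + 20x3 + 147x4 ≥ 65   (hiding power)
  23x4 ≥ 39   (yellow component)
  x1, x2, x3, x4 ≥ 0.
The optimal basis is {calcium carbonate, iron-oxide red}; phthalo blue, kaolin drop out. The density contribution and yellow component requirements are met with equality.
Optimal quantities: calcium carbonate = 1.05636 kg, iron-oxide red = 1.69565 kg.
Total cost: 0.35·1.05636 + 1.33·1.69565 = 2.6249.

€2.62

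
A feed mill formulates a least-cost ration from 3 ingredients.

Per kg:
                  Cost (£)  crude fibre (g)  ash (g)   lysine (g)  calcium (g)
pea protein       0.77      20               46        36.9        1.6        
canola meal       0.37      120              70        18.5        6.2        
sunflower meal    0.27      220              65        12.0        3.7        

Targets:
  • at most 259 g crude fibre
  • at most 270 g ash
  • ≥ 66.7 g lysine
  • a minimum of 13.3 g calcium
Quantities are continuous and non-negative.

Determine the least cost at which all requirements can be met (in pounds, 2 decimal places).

£1.36

Set it up as a linear program. Let x1 = kg of pea protein, x2 = kg of canola meal, x3 = kg of sunflower meal.
min 0.77x1 + 0.37x2 + 0.27x3 with:
  20x1 + 120x2 + 220x3 ≤ 259   (crude fibre)
  46x1 + 70x2 + 65x3 ≤ 270   (ash)
  36.9x1 + 18.5x2 + 12x3 ≥ 66.7   (lysine)
  1.6x1 + 6.2x2 + 3.7x3 ≥ 13.3   (calcium)
  x1, x2, x3 ≥ 0.
The minimum-cost mix takes nothing from sunflower meal — only pea protein, canola meal. There the crude fibre and lysine constraints are tight.
So pea protein = 0.7916 kg, canola meal = 2.026 kg.
Hence cost = 0.77·0.7916 + 0.37·2.026 = £1.3592.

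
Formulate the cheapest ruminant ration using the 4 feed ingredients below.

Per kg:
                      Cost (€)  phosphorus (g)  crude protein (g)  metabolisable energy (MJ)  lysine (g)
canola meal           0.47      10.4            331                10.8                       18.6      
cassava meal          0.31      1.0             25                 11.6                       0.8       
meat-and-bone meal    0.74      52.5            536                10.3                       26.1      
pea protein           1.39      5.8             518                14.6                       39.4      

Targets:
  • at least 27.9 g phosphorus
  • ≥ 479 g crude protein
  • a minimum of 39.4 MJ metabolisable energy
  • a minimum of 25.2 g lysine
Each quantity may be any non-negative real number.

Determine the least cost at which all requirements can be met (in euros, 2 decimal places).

€1.35

Set it up as a linear program. Let x1 = kg of canola meal, x2 = kg of cassava meal, x3 = kg of meat-and-bone meal, x4 = kg of pea protein.
Minimize 0.47x1 + 0.31x2 + 0.74x3 + 1.39x4 s.t.:
  10.4x1 + 1x2 + 52.5x3 + 5.8x4 ≥ 27.9   (phosphorus)
  331x1 + 25x2 + 536x3 + 518x4 ≥ 479   (crude protein)
  10.8x1 + 11.6x2 + 10.3x3 + 14.6x4 ≥ 39.4   (metabolisable energy)
  18.6x1 + 0.8x2 + 26.1x3 + 39.4x4 ≥ 25.2   (lysine)
  x1, x2, x3, x4 ≥ 0.
The minimum-cost mix takes nothing from pea protein — only canola meal, cassava meal, meat-and-bone meal. Binding constraints: phosphorus, metabolisable energy, lysine.
Optimal quantities: canola meal = 0.7902 kg, cassava meal = 2.368 kg, meat-and-bone meal = 0.3298 kg.
Objective = 0.47·0.7902 + 0.31·2.368 + 0.74·0.3298 = 1.3495.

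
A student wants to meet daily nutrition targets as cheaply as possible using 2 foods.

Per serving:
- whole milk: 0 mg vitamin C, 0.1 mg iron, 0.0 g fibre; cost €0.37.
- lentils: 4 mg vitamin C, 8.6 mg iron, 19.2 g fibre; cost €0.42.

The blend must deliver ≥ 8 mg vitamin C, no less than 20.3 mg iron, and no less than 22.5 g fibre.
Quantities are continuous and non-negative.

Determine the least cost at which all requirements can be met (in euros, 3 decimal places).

€0.991

Let x1 = servings of whole milk, x2 = servings of lentils.
Minimize 0.37x1 + 0.42x2 s.t.:
  4x2 ≥ 8   (vitamin C)
  0.1x1 + 8.6x2 ≥ 20.3   (iron)
  19.2x2 ≥ 22.5   (fibre)
  x1, x2 ≥ 0.
The minimum-cost mix takes nothing from whole milk — only lentils. There the iron constraint is tight.
So lentils = 2.36 servings.
Total cost: 0.42·2.36 = 0.99120.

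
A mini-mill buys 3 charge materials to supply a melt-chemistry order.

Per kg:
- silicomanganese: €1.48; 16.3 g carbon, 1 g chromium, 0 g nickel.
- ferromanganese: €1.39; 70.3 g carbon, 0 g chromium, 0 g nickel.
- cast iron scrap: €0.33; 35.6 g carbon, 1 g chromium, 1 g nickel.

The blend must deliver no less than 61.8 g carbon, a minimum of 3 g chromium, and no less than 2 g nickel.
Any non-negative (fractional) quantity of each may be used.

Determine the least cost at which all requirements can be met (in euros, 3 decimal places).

Set it up as a linear program. Let x1 = kg of silicomanganese, x2 = kg of ferromanganese, x3 = kg of cast iron scrap.
Minimise 1.48x1 + 1.39x2 + 0.33x3 with:
  16.3x1 + 70.3x2 + 35.6x3 ≥ 61.8   (carbon)
  1x1 + 1x3 ≥ 3   (chromium)
  1x3 ≥ 2   (nickel)
  x1, x2, x3 ≥ 0.
The minimum-cost mix takes nothing from silicomanganese, ferromanganese — only cast iron scrap. Binding constraint: chromium.
So cast iron scrap = 3 kg.
Total cost: 0.33·3 = 0.99000.

€0.990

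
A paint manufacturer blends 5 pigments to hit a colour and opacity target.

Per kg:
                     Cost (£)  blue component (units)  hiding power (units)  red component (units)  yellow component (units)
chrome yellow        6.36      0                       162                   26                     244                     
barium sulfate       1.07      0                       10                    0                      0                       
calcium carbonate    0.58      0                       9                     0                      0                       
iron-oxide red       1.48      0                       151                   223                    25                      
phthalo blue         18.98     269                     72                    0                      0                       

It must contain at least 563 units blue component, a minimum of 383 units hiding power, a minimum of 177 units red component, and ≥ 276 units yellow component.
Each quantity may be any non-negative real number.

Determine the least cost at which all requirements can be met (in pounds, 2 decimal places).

£47.47

Treat it as an LP. Let x1 = kg of chrome yellow, x2 = kg of barium sulfate, x3 = kg of calcium carbonate, x4 = kg of iron-oxide red, x5 = kg of phthalo blue.
min 6.36x1 + 1.07x2 + 0.58x3 + 1.48x4 + 18.98x5 s.t.:
  269x5 ≥ 563   (blue component)
  162x1 + 10x2 + 9x3 + 151x4 + 72x5 ≥ 383   (hiding power)
  26x1 + 223x4 ≥ 177   (red component)
  244x1 + 25x4 ≥ 276   (yellow component)
  x1, x2, x3, x4, x5 ≥ 0.
The minimum-cost mix takes nothing from barium sulfate, calcium carbonate — only chrome yellow, iron-oxide red, phthalo blue. Binding constraints: blue component, red component, yellow component.
That vertex is x1 = 1.0625, x4 = 0.66984, x5 = 2.0929.
Objective = 6.36·1.0625 + 1.48·0.66984 + 18.98·2.0929 = 47.4721.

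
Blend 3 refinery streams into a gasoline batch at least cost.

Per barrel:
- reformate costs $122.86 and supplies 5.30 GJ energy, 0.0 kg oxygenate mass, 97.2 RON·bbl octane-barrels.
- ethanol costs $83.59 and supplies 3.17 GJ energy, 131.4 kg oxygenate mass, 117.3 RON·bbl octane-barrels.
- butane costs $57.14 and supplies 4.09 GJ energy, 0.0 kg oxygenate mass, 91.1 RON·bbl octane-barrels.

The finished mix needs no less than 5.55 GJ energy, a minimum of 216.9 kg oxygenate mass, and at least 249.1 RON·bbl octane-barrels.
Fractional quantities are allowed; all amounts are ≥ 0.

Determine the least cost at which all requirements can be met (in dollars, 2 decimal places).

Treat it as an LP. Let x1 = barrels of reformate, x2 = barrels of ethanol, x3 = barrels of butane.
Minimize 122.86x1 + 83.59x2 + 57.14x3 with:
  5.3x1 + 3.17x2 + 4.09x3 ≥ 5.55   (energy)
  131.4x2 ≥ 216.9   (oxygenate mass)
  97.2x1 + 117.3x2 + 91.1x3 ≥ 249.1   (octane-barrels)
  x1, x2, x3 ≥ 0.
The cheapest feasible vertex uses only ethanol, butane; reformate is not used. There the oxygenate mass and octane-barrels constraints are tight.
That vertex is x2 = 1.6507, x3 = 0.60894.
Cost = 83.59·1.6507 + 57.14·0.60894 = 172.7768.

$172.78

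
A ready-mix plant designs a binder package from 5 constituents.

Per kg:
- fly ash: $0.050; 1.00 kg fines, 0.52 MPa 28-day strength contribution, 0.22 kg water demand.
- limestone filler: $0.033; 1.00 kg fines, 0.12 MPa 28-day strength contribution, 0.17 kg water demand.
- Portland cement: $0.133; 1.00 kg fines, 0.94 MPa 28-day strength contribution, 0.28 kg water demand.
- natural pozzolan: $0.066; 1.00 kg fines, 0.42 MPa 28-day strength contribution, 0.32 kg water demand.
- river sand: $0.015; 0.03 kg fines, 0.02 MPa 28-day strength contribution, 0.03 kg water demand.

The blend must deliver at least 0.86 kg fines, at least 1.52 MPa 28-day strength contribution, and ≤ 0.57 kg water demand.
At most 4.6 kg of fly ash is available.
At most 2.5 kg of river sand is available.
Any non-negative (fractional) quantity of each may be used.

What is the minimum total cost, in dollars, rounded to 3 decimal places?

Let x1 = kg of fly ash, x2 = kg of limestone filler, x3 = kg of Portland cement, x4 = kg of natural pozzolan, x5 = kg of river sand.
min 0.05x1 + 0.033x2 + 0.133x3 + 0.066x4 + 0.015x5 subject to:
  1x1 + 1x2 + 1x3 + 1x4 + 0.03x5 ≥ 0.86   (fines)
  0.52x1 + 0.12x2 + 0.94x3 + 0.42x4 + 0.02x5 ≥ 1.52   (28-day strength contribution)
  0.22x1 + 0.17x2 + 0.28x3 + 0.32x4 + 0.03x5 ≤ 0.57   (water demand)
  x1 ≤ 4.6
  x5 ≤ 2.5
  x1, x2, x3, x4, x5 ≥ 0.
At the optimum only fly ash, Portland cement are positive (limestone filler, natural pozzolan, river sand = 0). The 28-day strength contribution and water demand requirements are met with equality.
So fly ash = 1.801 kg, Portland cement = 0.6209 kg.
Cost = 0.05·1.801 + 0.133·0.6209 = 0.17263.

$0.173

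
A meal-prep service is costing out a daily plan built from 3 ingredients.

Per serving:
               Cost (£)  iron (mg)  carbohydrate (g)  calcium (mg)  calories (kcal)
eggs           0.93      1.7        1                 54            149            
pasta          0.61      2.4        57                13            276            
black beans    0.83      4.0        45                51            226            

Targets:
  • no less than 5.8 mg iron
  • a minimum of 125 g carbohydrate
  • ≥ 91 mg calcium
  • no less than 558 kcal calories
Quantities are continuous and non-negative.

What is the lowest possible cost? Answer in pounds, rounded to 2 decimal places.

Set it up as a linear program. Let x1 = servings of eggs, x2 = servings of pasta, x3 = servings of black beans.
Minimise 0.93x1 + 0.61x2 + 0.83x3 subject to:
  1.7x1 + 2.4x2 + 4x3 ≥ 5.8   (iron)
  1x1 + 57x2 + 45x3 ≥ 125   (carbohydrate)
  54x1 + 13x2 + 51x3 ≥ 91   (calcium)
  149x1 + 276x2 + 226x3 ≥ 558   (calories)
  x1, x2, x3 ≥ 0.
At the optimum only pasta, black beans are positive (eggs = 0). Binding constraints: carbohydrate and calcium.
That vertex is x2 = 0.9819, x3 = 1.534.
Total cost: 0.61·0.9819 + 0.83·1.534 = 1.8722.

£1.87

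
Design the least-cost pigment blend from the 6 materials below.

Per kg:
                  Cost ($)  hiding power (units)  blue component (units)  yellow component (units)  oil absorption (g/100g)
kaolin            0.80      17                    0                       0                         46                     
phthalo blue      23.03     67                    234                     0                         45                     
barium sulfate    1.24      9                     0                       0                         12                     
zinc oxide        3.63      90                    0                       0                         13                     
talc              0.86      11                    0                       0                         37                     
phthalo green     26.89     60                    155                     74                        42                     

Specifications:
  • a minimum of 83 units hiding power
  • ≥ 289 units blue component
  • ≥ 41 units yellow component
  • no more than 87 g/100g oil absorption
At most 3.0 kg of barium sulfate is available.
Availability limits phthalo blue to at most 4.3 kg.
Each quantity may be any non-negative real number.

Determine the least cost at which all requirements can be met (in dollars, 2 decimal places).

$34.89

Set it up as a linear program. Let x1 = kg of kaolin, x2 = kg of phthalo blue, x3 = kg of barium sulfate, x4 = kg of zinc oxide, x5 = kg of talc, x6 = kg of phthalo green.
Minimise 0.8x1 + 23.03x2 + 1.24x3 + 3.63x4 + 0.86x5 + 26.89x6 with:
  17x1 + 67x2 + 9x3 + 90x4 + 11x5 + 60x6 ≥ 83   (hiding power)
  234x2 + 155x6 ≥ 289   (blue component)
  74x6 ≥ 41   (yellow component)
  46x1 + 45x2 + 12x3 + 13x4 + 37x5 + 42x6 ≤ 87   (oil absorption)
  x3 ≤ 3
  x2 ≤ 4.3
  x1, x2, x3, x4, x5, x6 ≥ 0.
The optimal basis is {phthalo blue, phthalo green}; kaolin, barium sulfate, zinc oxide, talc drop out. The blue component and yellow component requirements are met with equality.
Solving gives x2 = 0.868, x6 = 0.5541.
Hence cost = 23.03·0.868 + 26.89·0.5541 = $34.8898.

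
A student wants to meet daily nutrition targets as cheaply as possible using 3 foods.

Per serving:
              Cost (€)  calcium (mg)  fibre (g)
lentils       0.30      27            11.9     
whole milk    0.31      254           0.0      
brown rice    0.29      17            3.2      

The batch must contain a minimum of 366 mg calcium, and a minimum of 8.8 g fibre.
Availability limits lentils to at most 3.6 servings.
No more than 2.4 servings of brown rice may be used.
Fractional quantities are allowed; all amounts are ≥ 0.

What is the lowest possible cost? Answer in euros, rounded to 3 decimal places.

Let x1 = servings of lentils, x2 = servings of whole milk, x3 = servings of brown rice.
Minimize 0.3x1 + 0.31x2 + 0.29x3 subject to:
  27x1 + 254x2 + 17x3 ≥ 366   (calcium)
  11.9x1 + 3.2x3 ≥ 8.8   (fibre)
  x1 ≤ 3.6
  x3 ≤ 2.4
  x1, x2, x3 ≥ 0.
The cheapest feasible vertex uses only lentils, whole milk; brown rice is not used. There the calcium and fibre constraints are tight.
Solving gives x1 = 0.7395, x2 = 1.362.
Hence cost = 0.3·0.7395 + 0.31·1.362 = €0.64407.

€0.644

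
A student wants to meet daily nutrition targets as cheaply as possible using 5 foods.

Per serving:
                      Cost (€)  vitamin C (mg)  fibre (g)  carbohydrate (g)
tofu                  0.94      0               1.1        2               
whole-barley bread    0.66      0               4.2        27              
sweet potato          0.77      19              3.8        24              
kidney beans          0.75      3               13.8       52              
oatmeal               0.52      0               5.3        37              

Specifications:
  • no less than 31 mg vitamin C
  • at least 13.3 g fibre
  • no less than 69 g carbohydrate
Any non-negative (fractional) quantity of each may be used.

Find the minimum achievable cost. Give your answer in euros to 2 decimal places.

€1.65

Let x1 = servings of tofu, x2 = servings of whole-barley bread, x3 = servings of sweet potato, x4 = servings of kidney beans, x5 = servings of oatmeal.
Minimise 0.94x1 + 0.66x2 + 0.77x3 + 0.75x4 + 0.52x5 s.t.:
  19x3 + 3x4 ≥ 31   (vitamin C)
  1.1x1 + 4.2x2 + 3.8x3 + 13.8x4 + 5.3x5 ≥ 13.3   (fibre)
  2x1 + 27x2 + 24x3 + 52x4 + 37x5 ≥ 69   (carbohydrate)
  x1, x2, x3, x4, x5 ≥ 0.
The minimum-cost mix takes nothing from tofu, whole-barley bread, oatmeal — only sweet potato, kidney beans. The vitamin C and carbohydrate requirements are met with equality.
Optimal quantities: sweet potato = 1.534 servings, kidney beans = 0.619 servings.
Cost = 0.77·1.534 + 0.75·0.619 = 1.6454.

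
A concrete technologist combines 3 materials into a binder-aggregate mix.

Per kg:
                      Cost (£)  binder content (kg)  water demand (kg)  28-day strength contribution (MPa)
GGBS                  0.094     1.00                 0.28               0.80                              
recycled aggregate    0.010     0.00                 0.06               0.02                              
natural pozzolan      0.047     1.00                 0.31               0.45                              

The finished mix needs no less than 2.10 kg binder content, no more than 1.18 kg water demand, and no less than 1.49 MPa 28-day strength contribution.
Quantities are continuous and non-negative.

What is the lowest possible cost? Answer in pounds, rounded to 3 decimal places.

£0.156

Let x1 = kg of GGBS, x2 = kg of recycled aggregate, x3 = kg of natural pozzolan.
Minimise 0.094x1 + 0.01x2 + 0.047x3 with:
  1x1 + 1x3 ≥ 2.1   (binder content)
  0.28x1 + 0.06x2 + 0.31x3 ≤ 1.18   (water demand)
  0.8x1 + 0.02x2 + 0.45x3 ≥ 1.49   (28-day strength contribution)
  x1, x2, x3 ≥ 0.
At the optimum only natural pozzolan is positive (GGBS, recycled aggregate = 0). The 28-day strength contribution requirement is met with equality.
Optimal quantities: natural pozzolan = 3.311 kg.
Objective = 0.047·3.311 = 0.15562.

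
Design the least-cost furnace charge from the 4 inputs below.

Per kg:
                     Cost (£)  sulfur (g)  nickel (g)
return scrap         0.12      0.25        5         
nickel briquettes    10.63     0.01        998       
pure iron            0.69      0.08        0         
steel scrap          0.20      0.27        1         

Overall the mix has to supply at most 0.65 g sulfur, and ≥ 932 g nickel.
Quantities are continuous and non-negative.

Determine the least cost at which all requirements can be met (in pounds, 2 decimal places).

£9.93

Let x1 = kg of return scrap, x2 = kg of nickel briquettes, x3 = kg of pure iron, x4 = kg of steel scrap.
Minimize 0.12x1 + 10.63x2 + 0.69x3 + 0.2x4 s.t.:
  0.25x1 + 0.01x2 + 0.08x3 + 0.27x4 ≤ 0.65   (sulfur)
  5x1 + 998x2 + 1x4 ≥ 932   (nickel)
  x1, x2, x3, x4 ≥ 0.
The cheapest feasible vertex uses only nickel briquettes; return scrap, pure iron, steel scrap are not used. There the nickel constraint is tight.
So nickel briquettes = 0.9339 kg.
Total cost: 10.63·0.9339 = 9.9274.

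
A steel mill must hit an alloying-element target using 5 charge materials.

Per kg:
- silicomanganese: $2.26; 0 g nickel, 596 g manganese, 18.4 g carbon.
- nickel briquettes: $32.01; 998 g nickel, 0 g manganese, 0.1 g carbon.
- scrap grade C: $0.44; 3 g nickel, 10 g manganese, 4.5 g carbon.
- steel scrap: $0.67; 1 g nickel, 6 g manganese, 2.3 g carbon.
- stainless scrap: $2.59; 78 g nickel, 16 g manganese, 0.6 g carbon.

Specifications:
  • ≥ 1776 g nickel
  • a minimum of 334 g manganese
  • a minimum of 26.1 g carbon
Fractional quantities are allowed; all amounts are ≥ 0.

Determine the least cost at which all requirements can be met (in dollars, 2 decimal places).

$59.37

This is a linear program. Let x1 = kg of silicomanganese, x2 = kg of nickel briquettes, x3 = kg of scrap grade C, x4 = kg of steel scrap, x5 = kg of stainless scrap.
min 2.26x1 + 32.01x2 + 0.44x3 + 0.67x4 + 2.59x5 subject to:
  998x2 + 3x3 + 1x4 + 78x5 ≥ 1776   (nickel)
  596x1 + 10x3 + 6x4 + 16x5 ≥ 334   (manganese)
  18.4x1 + 0.1x2 + 4.5x3 + 2.3x4 + 0.6x5 ≥ 26.1   (carbon)
  x1, x2, x3, x4, x5 ≥ 0.
The minimum-cost mix takes nothing from steel scrap, stainless scrap — only silicomanganese, nickel briquettes, scrap grade C. There the nickel, manganese, carbon constraints are tight.
Optimal quantities: silicomanganese = 0.49791 kg, nickel briquettes = 1.7684 kg, scrap grade C = 3.7248 kg.
Total cost: 2.26·0.49791 + 32.01·1.7684 + 0.44·3.7248 = 59.3707.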